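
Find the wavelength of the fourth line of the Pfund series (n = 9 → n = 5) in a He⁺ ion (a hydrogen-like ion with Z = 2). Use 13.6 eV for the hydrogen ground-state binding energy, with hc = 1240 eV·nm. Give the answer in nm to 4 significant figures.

The Pfund series terminates on n_f = 5; the fourth line has n_i = 5+4 = 9.
ΔE = 54.40 × (1/5² − 1/9²) = 1.504 eV.
λ = 1240 / 1.504 = 824.3 nm.

824.3 nm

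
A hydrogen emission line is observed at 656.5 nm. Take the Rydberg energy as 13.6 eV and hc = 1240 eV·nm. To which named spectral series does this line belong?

ΔE = 1240/656.5 = 1.889 eV.
This matches 13.6 × (1/2² − 1/3²), so n_f = 2: the Balmer series.

Balmer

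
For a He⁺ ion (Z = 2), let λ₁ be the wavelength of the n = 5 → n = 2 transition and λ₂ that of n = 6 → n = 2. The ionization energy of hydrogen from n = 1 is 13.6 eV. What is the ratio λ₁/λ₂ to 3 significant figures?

1.06

λ ∝ 1/ΔE ∝ 1/(1/n_f² − 1/n_i²), and the Z² and hc factors cancel in the ratio.
λ₁/λ₂ = (1/2² − 1/6²)/(1/2² − 1/5²) = 0.2222/0.2100 = 1.06.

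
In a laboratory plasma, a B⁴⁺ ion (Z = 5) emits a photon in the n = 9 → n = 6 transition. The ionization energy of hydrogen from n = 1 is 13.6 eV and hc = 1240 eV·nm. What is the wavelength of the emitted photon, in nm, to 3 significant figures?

236 nm

For Z = 5 the level energies scale as Z², so the effective Rydberg energy is 13.6 × 25 = 340.0 eV.
ΔE = 340.0 × (1/6² − 1/9²) = 340.0 × 0.01543 = 5.247 eV.
λ = hc/ΔE = 1240 / 5.247 = 236 nm.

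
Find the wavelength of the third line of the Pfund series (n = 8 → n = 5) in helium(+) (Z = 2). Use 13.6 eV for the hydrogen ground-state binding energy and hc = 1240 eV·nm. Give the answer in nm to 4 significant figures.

935.1 nm

The Pfund series terminates on n_f = 5; the third line has n_i = 5+3 = 8.
ΔE = 54.40 × (1/5² − 1/8²) = 1.326 eV.
λ = 1240 / 1.326 = 935.1 nm.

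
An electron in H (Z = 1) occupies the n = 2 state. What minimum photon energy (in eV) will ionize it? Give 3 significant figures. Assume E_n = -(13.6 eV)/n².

E_2 = −13.60/4 = −3.40 eV, so ionization (to E = 0) requires 3.40 eV.

3.40 eV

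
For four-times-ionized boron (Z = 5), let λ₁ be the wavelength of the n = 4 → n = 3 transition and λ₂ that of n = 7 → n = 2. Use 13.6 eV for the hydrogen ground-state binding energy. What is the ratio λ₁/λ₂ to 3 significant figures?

4.72

λ ∝ 1/ΔE ∝ 1/(1/n_f² − 1/n_i²), and the Z² and hc factors cancel in the ratio.
λ₁/λ₂ = (1/2² − 1/7²)/(1/3² − 1/4²) = 0.2296/0.04861 = 4.72.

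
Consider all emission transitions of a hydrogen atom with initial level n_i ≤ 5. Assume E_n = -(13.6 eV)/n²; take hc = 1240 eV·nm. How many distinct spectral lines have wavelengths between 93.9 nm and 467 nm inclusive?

5

Enumerate all n_i → n_f pairs with 1 ≤ n_f < n_i ≤ 5 and compute λ = 1240 / [13.6·1·(1/n_f² − 1/n_i²)].
Lines falling in [93.9, 467] nm: 5→1 (94.98 nm), 4→1 (97.25 nm), 3→1 (102.6 nm), 2→1 (121.6 nm), 5→2 (434.2 nm).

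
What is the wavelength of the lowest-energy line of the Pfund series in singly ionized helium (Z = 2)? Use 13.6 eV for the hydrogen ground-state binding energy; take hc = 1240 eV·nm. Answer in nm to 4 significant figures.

1865 nm

The Pfund series terminates on n_f = 5; the first line has n_i = 5+1 = 6.
ΔE = 54.40 × (1/5² − 1/6²) = 0.6649 eV.
λ = 1240 / 0.6649 = 1865 nm.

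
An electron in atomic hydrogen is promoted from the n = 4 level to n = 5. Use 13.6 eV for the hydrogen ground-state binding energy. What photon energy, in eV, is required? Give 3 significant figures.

0.306 eV

E_5 = −13.60/25 = −0.5440 eV and E_4 = −13.60/16 = −0.8500 eV.
The photon energy is |E_5 − E_4| = 0.306 eV.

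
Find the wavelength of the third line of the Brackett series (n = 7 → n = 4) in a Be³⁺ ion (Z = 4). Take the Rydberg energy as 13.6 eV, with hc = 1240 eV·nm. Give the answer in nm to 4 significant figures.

135.4 nm

The Brackett series terminates on n_f = 4; the third line has n_i = 4+3 = 7.
ΔE = 217.6 × (1/4² − 1/7²) = 9.159 eV.
λ = 1240 / 9.159 = 135.4 nm.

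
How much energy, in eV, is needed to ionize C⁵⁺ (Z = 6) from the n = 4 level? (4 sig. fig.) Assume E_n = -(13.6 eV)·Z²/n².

E_n = −13.6 Z²/n² = −489.6/n² eV for Z = 6.
E_4 = −489.6/16 = −30.60 eV, so ionization (to E = 0) requires 30.60 eV.

30.60 eV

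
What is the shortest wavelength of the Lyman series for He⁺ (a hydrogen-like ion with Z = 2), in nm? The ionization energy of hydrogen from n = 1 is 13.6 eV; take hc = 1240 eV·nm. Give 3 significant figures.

22.8 nm

The Lyman series has lower level n_f = 1; the series limit corresponds to n_i → ∞.
ΔE_max = 13.6 × 4 / 1² = 54.40 eV.
λ_min = 1240 / 54.40 = 22.8 nm.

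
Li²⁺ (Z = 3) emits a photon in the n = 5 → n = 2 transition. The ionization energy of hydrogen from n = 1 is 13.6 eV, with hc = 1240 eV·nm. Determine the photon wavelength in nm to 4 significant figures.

For Z = 3 the level energies scale as Z², so the effective Rydberg energy is 13.6 × 9 = 122.4 eV.
ΔE = 122.4 × (1/2² − 1/5²) = 122.4 × 0.2100 = 25.70 eV.
λ = hc/ΔE = 1240 / 25.70 = 48.24 nm.

48.24 nm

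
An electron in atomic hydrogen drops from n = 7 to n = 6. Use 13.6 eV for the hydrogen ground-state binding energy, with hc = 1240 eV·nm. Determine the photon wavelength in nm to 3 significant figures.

12400 nm

ΔE = 13.60 × (1/6² − 1/7²) = 13.60 × 0.007370 = 0.1002 eV.
λ = hc/ΔE = 1240 / 0.1002 = 12400 nm.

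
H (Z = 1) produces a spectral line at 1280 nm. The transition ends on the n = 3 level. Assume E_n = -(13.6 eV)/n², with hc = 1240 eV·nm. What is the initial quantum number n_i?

The photon energy is ΔE = hc/λ = 1240 / 1280 = 0.9688 eV.
With Z = 1, ΔE = 13.60 × (1/n_f² − 1/n_i²), so 1/n_f² − 1/n_i² = 0.07123.
With n_f = 3: 1/n_i² = 1/9 − 0.07123 = 0.03988, so n_i ≈ 5.01.

n_i = 5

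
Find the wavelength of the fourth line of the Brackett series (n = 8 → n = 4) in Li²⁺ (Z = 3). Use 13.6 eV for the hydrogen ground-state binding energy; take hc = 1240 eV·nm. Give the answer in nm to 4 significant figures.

216.1 nm

The Brackett series terminates on n_f = 4; the fourth line has n_i = 4+4 = 8.
ΔE = 122.4 × (1/4² − 1/8²) = 5.738 eV.
λ = 1240 / 5.738 = 216.1 nm.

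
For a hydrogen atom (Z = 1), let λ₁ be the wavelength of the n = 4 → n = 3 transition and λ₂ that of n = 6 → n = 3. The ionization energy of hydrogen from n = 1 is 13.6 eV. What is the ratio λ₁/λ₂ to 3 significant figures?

1.71

λ ∝ 1/ΔE ∝ 1/(1/n_f² − 1/n_i²), and the Z² and hc factors cancel in the ratio.
λ₁/λ₂ = (1/3² − 1/6²)/(1/3² − 1/4²) = 0.08333/0.04861 = 1.71.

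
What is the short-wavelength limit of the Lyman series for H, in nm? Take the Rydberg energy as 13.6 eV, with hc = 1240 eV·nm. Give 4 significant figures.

91.18 nm

The Lyman series has lower level n_f = 1; the series limit corresponds to n_i → ∞.
ΔE_max = 13.6 × 1 / 1² = 13.60 eV.
λ_min = 1240 / 13.60 = 91.18 nm.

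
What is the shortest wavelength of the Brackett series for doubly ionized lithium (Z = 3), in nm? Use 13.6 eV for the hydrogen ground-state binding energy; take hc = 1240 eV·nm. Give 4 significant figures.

162.1 nm

The Brackett series has lower level n_f = 4; the series limit corresponds to n_i → ∞.
ΔE_max = 13.6 × 9 / 4² = 7.650 eV.
λ_min = 1240 / 7.650 = 162.1 nm.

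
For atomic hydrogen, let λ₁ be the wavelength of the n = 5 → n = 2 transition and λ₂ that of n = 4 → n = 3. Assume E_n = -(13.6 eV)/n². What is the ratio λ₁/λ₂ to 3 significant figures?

λ ∝ 1/ΔE ∝ 1/(1/n_f² − 1/n_i²), and the Z² and hc factors cancel in the ratio.
λ₁/λ₂ = (1/3² − 1/4²)/(1/2² − 1/5²) = 0.04861/0.2100 = 0.231.

0.231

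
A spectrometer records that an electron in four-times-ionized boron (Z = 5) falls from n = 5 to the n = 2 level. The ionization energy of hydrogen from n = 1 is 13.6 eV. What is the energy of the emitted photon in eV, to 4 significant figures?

The Bohr energies scale as Z², so for Z = 5: E_n = −340.0/n² eV.
E_5 = −340.0/25 = −13.60 eV and E_2 = −340.0/4 = −85.00 eV.
The photon energy is |E_5 − E_2| = 71.40 eV.

71.40 eV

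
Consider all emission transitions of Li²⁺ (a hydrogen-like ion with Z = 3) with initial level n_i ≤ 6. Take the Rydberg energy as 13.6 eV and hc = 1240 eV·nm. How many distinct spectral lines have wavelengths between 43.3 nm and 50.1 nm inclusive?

2

Enumerate all n_i → n_f pairs with 1 ≤ n_f < n_i ≤ 6 and compute λ = 1240 / [13.6·9·(1/n_f² − 1/n_i²)].
Lines falling in [43.3, 50.1] nm: 6→2 (45.59 nm), 5→2 (48.24 nm).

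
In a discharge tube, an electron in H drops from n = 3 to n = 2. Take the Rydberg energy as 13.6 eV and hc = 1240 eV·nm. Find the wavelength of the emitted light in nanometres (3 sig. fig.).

656 nm

ΔE = 13.60 × (1/2² − 1/3²) = 13.60 × 0.1389 = 1.889 eV.
λ = hc/ΔE = 1240 / 1.889 = 656 nm.
This line belongs to the Balmer series.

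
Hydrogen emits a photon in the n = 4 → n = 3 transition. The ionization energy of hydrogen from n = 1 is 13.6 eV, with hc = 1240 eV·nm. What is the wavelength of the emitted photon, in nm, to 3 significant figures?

ΔE = 13.60 × (1/3² − 1/4²) = 13.60 × 0.04861 = 0.6611 eV.
λ = hc/ΔE = 1240 / 0.6611 = 1880 nm.

1880 nm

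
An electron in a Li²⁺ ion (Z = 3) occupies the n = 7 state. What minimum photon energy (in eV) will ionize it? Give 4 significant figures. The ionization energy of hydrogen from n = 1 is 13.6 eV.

2.498 eV

E_n = −13.6 Z²/n² = −122.4/n² eV for Z = 3.
E_7 = −122.4/49 = −2.498 eV, so ionization (to E = 0) requires 2.498 eV.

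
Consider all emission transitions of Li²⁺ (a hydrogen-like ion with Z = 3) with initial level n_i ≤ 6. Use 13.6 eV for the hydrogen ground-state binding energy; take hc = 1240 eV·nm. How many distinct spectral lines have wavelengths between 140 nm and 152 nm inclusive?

Enumerate all n_i → n_f pairs with 1 ≤ n_f < n_i ≤ 6 and compute λ = 1240 / [13.6·9·(1/n_f² − 1/n_i²)].
Lines falling in [140, 152] nm: 5→3 (142.5 nm).

1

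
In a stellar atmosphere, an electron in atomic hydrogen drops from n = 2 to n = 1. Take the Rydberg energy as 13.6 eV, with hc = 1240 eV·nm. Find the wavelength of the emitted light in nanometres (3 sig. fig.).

122 nm

ΔE = 13.60 × (1/1² − 1/2²) = 13.60 × 0.7500 = 10.20 eV.
λ = hc/ΔE = 1240 / 10.20 = 122 nm.
This line belongs to the Lyman series.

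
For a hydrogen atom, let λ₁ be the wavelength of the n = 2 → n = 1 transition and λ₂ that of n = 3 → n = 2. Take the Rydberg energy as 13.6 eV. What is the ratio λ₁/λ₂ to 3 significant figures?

0.185

λ ∝ 1/ΔE ∝ 1/(1/n_f² − 1/n_i²), and the Z² and hc factors cancel in the ratio.
λ₁/λ₂ = (1/2² − 1/3²)/(1/1² − 1/2²) = 0.1389/0.7500 = 0.185.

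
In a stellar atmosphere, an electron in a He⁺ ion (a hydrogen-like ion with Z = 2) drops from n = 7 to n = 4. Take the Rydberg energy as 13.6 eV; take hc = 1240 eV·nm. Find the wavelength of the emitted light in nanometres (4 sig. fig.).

For Z = 2 the level energies scale as Z², so the effective Rydberg energy is 13.6 × 4 = 54.40 eV.
ΔE = 54.40 × (1/4² − 1/7²) = 54.40 × 0.04209 = 2.290 eV.
λ = hc/ΔE = 1240 / 2.290 = 541.5 nm.

541.5 nm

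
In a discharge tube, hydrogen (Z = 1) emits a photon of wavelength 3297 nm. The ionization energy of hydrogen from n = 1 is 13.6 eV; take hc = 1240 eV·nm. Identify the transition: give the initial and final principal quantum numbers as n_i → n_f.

The photon energy is ΔE = hc/λ = 1240 / 3297 = 0.3761 eV.
With Z = 1, ΔE = 13.60 × (1/n_f² − 1/n_i²), so 1/n_f² − 1/n_i² = 0.02765.
Trying n_f = 5 gives 1/n_i² = 0.01235, i.e. n_i ≈ 9; this pair matches.

n_i = 9, n_f = 5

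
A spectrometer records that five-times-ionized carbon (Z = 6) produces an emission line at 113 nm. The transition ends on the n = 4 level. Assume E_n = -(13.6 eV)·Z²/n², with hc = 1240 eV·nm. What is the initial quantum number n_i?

n_i = 5

The photon energy is ΔE = hc/λ = 1240 / 113 = 10.97 eV.
With Z = 6, ΔE = 489.6 × (1/n_f² − 1/n_i²), so 1/n_f² − 1/n_i² = 0.02241.
With n_f = 4: 1/n_i² = 1/16 − 0.02241 = 0.04009, so n_i ≈ 4.99.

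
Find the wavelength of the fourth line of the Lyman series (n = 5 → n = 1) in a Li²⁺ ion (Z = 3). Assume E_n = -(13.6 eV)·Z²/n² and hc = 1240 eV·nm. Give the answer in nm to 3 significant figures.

The Lyman series terminates on n_f = 1; the fourth line has n_i = 1+4 = 5.
ΔE = 122.4 × (1/1² − 1/5²) = 117.5 eV.
λ = 1240 / 117.5 = 10.6 nm.

10.6 nm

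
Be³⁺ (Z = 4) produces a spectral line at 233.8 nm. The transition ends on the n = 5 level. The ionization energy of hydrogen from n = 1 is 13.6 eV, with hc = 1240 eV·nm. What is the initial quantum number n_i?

n_i = 8

The photon energy is ΔE = hc/λ = 1240 / 233.8 = 5.304 eV.
With Z = 4, ΔE = 217.6 × (1/n_f² − 1/n_i²), so 1/n_f² − 1/n_i² = 0.02437.
With n_f = 5: 1/n_i² = 1/25 − 0.02437 = 0.01563, so n_i ≈ 8.00.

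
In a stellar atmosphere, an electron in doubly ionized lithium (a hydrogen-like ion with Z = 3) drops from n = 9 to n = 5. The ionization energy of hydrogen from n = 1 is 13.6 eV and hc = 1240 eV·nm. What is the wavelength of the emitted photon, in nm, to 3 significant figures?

366 nm

For Z = 3 the level energies scale as Z², so the effective Rydberg energy is 13.6 × 9 = 122.4 eV.
ΔE = 122.4 × (1/5² − 1/9²) = 122.4 × 0.02765 = 3.385 eV.
λ = hc/ΔE = 1240 / 3.385 = 366 nm.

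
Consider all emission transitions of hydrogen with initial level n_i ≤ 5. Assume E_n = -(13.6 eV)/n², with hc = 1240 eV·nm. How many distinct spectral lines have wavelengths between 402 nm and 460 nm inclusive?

1

Enumerate all n_i → n_f pairs with 1 ≤ n_f < n_i ≤ 5 and compute λ = 1240 / [13.6·1·(1/n_f² − 1/n_i²)].
Lines falling in [402, 460] nm: 5→2 (434.2 nm).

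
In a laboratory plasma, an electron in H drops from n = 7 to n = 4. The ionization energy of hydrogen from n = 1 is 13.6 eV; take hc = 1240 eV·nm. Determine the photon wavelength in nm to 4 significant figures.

2166 nm

ΔE = 13.60 × (1/4² − 1/7²) = 13.60 × 0.04209 = 0.5724 eV.
λ = hc/ΔE = 1240 / 0.5724 = 2166 nm.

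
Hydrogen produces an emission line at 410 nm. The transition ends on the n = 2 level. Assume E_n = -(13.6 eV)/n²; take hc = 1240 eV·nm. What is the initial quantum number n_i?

The photon energy is ΔE = hc/λ = 1240 / 410 = 3.024 eV.
With Z = 1, ΔE = 13.60 × (1/n_f² − 1/n_i²), so 1/n_f² − 1/n_i² = 0.2224.
With n_f = 2: 1/n_i² = 1/4 − 0.2224 = 0.02762, so n_i ≈ 6.02.

n_i = 6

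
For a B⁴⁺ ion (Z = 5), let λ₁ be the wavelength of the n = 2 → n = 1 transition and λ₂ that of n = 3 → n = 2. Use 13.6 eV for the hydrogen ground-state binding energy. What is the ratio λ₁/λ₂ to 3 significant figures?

λ ∝ 1/ΔE ∝ 1/(1/n_f² − 1/n_i²), and the Z² and hc factors cancel in the ratio.
λ₁/λ₂ = (1/2² − 1/3²)/(1/1² − 1/2²) = 0.1389/0.7500 = 0.185.

0.185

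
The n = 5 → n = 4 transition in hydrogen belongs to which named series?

Brackett

The series is set by the lower level: n_f = 4 is the Brackett series.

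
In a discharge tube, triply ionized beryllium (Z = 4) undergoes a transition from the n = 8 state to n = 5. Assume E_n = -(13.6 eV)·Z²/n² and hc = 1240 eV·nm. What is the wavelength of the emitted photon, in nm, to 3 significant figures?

234 nm

For Z = 4 the level energies scale as Z², so the effective Rydberg energy is 13.6 × 16 = 217.6 eV.
ΔE = 217.6 × (1/5² − 1/8²) = 217.6 × 0.02438 = 5.304 eV.
λ = hc/ΔE = 1240 / 5.304 = 234 nm.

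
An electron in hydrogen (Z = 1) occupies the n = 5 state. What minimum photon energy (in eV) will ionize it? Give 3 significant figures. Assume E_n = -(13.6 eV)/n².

0.544 eV

E_5 = −13.60/25 = −0.544 eV, so ionization (to E = 0) requires 0.544 eV.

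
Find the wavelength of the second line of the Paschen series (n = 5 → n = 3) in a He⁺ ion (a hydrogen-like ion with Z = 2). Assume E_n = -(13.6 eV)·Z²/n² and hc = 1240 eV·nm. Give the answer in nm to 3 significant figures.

321 nm

The Paschen series terminates on n_f = 3; the second line has n_i = 3+2 = 5.
ΔE = 54.40 × (1/3² − 1/5²) = 3.868 eV.
λ = 1240 / 3.868 = 321 nm.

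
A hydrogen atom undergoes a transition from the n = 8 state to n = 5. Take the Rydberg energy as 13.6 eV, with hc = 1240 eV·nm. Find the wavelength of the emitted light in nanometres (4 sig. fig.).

3741 nm

ΔE = 13.60 × (1/5² − 1/8²) = 13.60 × 0.02438 = 0.3315 eV.
λ = hc/ΔE = 1240 / 0.3315 = 3741 nm.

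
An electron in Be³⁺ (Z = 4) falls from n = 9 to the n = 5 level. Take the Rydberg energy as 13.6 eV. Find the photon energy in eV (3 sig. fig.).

The Bohr energies scale as Z², so for Z = 4: E_n = −217.6/n² eV.
E_9 = −217.6/81 = −2.686 eV and E_5 = −217.6/25 = −8.704 eV.
The photon energy is |E_9 − E_5| = 6.02 eV.

6.02 eV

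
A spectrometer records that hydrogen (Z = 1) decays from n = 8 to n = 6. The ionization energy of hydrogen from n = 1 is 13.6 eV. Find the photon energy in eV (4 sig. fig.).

0.1653 eV

E_8 = −13.60/64 = −0.2125 eV and E_6 = −13.60/36 = −0.3778 eV.
The photon energy is |E_8 − E_6| = 0.1653 eV.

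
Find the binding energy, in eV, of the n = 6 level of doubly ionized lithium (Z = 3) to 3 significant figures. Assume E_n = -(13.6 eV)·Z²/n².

E_n = −13.6 Z²/n² = −122.4/n² eV for Z = 3.
E_6 = −122.4/36 = −3.40 eV, so ionization (to E = 0) requires 3.40 eV.

3.40 eV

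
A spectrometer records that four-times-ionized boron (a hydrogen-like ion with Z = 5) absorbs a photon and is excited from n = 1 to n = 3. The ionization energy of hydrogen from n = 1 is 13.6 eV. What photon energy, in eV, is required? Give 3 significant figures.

The Bohr energies scale as Z², so for Z = 5: E_n = −340.0/n² eV.
E_3 = −340.0/9 = −37.78 eV and E_1 = −340.0/1 = −340.0 eV.
The photon energy is |E_3 − E_1| = 302 eV.

302 eV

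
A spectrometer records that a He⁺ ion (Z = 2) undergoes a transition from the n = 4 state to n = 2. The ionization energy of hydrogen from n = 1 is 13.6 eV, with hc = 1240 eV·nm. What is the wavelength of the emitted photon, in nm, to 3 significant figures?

122 nm

For Z = 2 the level energies scale as Z², so the effective Rydberg energy is 13.6 × 4 = 54.40 eV.
ΔE = 54.40 × (1/2² − 1/4²) = 54.40 × 0.1875 = 10.20 eV.
λ = hc/ΔE = 1240 / 10.20 = 122 nm.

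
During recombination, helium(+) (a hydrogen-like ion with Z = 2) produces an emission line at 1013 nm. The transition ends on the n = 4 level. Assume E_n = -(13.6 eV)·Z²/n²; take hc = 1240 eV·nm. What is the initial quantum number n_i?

n_i = 5

The photon energy is ΔE = hc/λ = 1240 / 1013 = 1.224 eV.
With Z = 2, ΔE = 54.40 × (1/n_f² − 1/n_i²), so 1/n_f² − 1/n_i² = 0.02250.
With n_f = 4: 1/n_i² = 1/16 − 0.02250 = 0.04000, so n_i ≈ 5.00.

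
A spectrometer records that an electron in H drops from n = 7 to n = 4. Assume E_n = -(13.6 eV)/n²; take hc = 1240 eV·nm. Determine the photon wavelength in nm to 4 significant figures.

2166 nm

ΔE = 13.60 × (1/4² − 1/7²) = 13.60 × 0.04209 = 0.5724 eV.
λ = hc/ΔE = 1240 / 0.5724 = 2166 nm.
This line belongs to the Brackett series.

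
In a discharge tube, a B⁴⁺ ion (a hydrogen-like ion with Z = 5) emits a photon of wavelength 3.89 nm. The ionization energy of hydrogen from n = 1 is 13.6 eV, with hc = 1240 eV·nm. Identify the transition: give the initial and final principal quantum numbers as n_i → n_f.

The photon energy is ΔE = hc/λ = 1240 / 3.89 = 318.8 eV.
With Z = 5, ΔE = 340.0 × (1/n_f² − 1/n_i²), so 1/n_f² − 1/n_i² = 0.9375.
Trying n_f = 1 gives 1/n_i² = 0.06245, i.e. n_i ≈ 4; this pair matches.

n_i = 4, n_f = 1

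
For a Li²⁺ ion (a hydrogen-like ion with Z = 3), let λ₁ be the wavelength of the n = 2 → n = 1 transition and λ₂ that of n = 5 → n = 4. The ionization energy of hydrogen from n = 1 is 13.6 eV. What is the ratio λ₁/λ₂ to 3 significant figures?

0.0300

λ ∝ 1/ΔE ∝ 1/(1/n_f² − 1/n_i²), and the Z² and hc factors cancel in the ratio.
λ₁/λ₂ = (1/4² − 1/5²)/(1/1² − 1/2²) = 0.02250/0.7500 = 0.0300.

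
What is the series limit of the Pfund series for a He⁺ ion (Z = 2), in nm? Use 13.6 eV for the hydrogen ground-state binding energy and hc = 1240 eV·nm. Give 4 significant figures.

The Pfund series has lower level n_f = 5; the series limit corresponds to n_i → ∞.
ΔE_max = 13.6 × 4 / 5² = 2.176 eV.
λ_min = 1240 / 2.176 = 569.9 nm.

569.9 nm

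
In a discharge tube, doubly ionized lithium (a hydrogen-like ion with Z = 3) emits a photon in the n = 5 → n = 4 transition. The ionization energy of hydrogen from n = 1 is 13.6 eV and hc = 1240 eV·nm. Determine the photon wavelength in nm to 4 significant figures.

450.3 nm

For Z = 3 the level energies scale as Z², so the effective Rydberg energy is 13.6 × 9 = 122.4 eV.
ΔE = 122.4 × (1/4² − 1/5²) = 122.4 × 0.02250 = 2.754 eV.
λ = hc/ΔE = 1240 / 2.754 = 450.3 nm.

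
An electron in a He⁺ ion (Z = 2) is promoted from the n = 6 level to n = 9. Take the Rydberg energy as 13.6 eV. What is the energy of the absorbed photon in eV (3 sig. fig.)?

The Bohr energies scale as Z², so for Z = 2: E_n = −54.40/n² eV.
E_9 = −54.40/81 = −0.6716 eV and E_6 = −54.40/36 = −1.511 eV.
The photon energy is |E_9 − E_6| = 0.840 eV.

0.840 eV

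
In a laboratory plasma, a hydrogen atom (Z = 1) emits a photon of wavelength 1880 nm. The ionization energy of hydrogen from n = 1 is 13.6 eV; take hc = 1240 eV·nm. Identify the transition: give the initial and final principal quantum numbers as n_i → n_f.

The photon energy is ΔE = hc/λ = 1240 / 1880 = 0.6596 eV.
With Z = 1, ΔE = 13.60 × (1/n_f² − 1/n_i²), so 1/n_f² − 1/n_i² = 0.04850.
Trying n_f = 3 gives 1/n_i² = 0.06261, i.e. n_i ≈ 4; this pair matches.

n_i = 4, n_f = 3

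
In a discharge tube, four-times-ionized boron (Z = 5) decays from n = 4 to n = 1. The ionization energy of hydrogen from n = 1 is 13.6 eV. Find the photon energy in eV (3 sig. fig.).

The Bohr energies scale as Z², so for Z = 5: E_n = −340.0/n² eV.
E_4 = −340.0/16 = −21.25 eV and E_1 = −340.0/1 = −340.0 eV.
The photon energy is |E_4 − E_1| = 319 eV.

319 eV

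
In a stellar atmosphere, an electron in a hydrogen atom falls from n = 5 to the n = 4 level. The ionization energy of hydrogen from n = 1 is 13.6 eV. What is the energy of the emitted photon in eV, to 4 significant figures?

E_5 = −13.60/25 = −0.5440 eV and E_4 = −13.60/16 = −0.8500 eV.
The photon energy is |E_5 − E_4| = 0.3060 eV.

0.3060 eV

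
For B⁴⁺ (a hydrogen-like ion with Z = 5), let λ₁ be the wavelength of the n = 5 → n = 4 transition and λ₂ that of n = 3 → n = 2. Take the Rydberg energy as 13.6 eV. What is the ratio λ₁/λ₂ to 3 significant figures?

λ ∝ 1/ΔE ∝ 1/(1/n_f² − 1/n_i²), and the Z² and hc factors cancel in the ratio.
λ₁/λ₂ = (1/2² − 1/3²)/(1/4² − 1/5²) = 0.1389/0.02250 = 6.17.

6.17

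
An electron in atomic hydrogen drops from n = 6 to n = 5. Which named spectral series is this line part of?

The series is set by the lower level: n_f = 5 is the Pfund series.

Pfund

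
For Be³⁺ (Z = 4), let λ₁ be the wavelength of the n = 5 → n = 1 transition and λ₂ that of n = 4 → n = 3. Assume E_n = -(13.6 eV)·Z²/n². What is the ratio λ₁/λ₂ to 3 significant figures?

0.0506

λ ∝ 1/ΔE ∝ 1/(1/n_f² − 1/n_i²), and the Z² and hc factors cancel in the ratio.
λ₁/λ₂ = (1/3² − 1/4²)/(1/1² − 1/5²) = 0.04861/0.9600 = 0.0506.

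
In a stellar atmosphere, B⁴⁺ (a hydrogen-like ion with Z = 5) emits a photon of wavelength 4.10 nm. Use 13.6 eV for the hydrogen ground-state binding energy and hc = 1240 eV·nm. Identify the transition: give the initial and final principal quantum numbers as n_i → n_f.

The photon energy is ΔE = hc/λ = 1240 / 4.10 = 302.4 eV.
With Z = 5, ΔE = 340.0 × (1/n_f² − 1/n_i²), so 1/n_f² − 1/n_i² = 0.8895.
Trying n_f = 1 gives 1/n_i² = 0.1105, i.e. n_i ≈ 3; this pair matches.

n_i = 3, n_f = 1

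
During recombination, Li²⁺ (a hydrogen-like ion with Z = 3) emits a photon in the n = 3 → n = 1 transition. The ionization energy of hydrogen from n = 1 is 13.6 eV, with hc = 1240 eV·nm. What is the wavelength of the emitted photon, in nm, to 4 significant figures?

11.40 nm

For Z = 3 the level energies scale as Z², so the effective Rydberg energy is 13.6 × 9 = 122.4 eV.
ΔE = 122.4 × (1/1² − 1/3²) = 122.4 × 0.8889 = 108.8 eV.
λ = hc/ΔE = 1240 / 108.8 = 11.40 nm.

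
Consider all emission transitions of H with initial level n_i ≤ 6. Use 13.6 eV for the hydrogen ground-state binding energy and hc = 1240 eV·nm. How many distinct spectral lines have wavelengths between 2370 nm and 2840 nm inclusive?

Enumerate all n_i → n_f pairs with 1 ≤ n_f < n_i ≤ 6 and compute λ = 1240 / [13.6·1·(1/n_f² − 1/n_i²)].
Lines falling in [2370, 2840] nm: 6→4 (2626 nm).

1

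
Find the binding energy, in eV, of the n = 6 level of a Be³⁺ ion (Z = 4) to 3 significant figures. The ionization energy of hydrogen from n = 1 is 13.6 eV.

E_n = −13.6 Z²/n² = −217.6/n² eV for Z = 4.
E_6 = −217.6/36 = −6.04 eV, so ionization (to E = 0) requires 6.04 eV.

6.04 eV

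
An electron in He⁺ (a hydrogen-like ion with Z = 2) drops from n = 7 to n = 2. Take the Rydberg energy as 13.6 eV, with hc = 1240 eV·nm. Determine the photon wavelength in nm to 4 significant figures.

For Z = 2 the level energies scale as Z², so the effective Rydberg energy is 13.6 × 4 = 54.40 eV.
ΔE = 54.40 × (1/2² − 1/7²) = 54.40 × 0.2296 = 12.49 eV.
λ = hc/ΔE = 1240 / 12.49 = 99.28 nm.

99.28 nm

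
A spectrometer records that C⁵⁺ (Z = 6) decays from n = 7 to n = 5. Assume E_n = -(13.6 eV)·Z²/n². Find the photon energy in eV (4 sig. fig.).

9.592 eV

The Bohr energies scale as Z², so for Z = 6: E_n = −489.6/n² eV.
E_7 = −489.6/49 = −9.992 eV and E_5 = −489.6/25 = −19.58 eV.
The photon energy is |E_7 − E_5| = 9.592 eV.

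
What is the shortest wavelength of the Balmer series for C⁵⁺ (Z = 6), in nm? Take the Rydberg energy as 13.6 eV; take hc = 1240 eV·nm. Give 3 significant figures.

10.1 nm

The Balmer series has lower level n_f = 2; the series limit corresponds to n_i → ∞.
ΔE_max = 13.6 × 36 / 2² = 122.4 eV.
λ_min = 1240 / 122.4 = 10.1 nm.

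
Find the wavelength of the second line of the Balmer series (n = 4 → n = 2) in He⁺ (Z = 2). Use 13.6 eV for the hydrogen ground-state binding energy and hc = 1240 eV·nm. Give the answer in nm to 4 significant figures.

The Balmer series terminates on n_f = 2; the second line has n_i = 2+2 = 4.
ΔE = 54.40 × (1/2² − 1/4²) = 10.20 eV.
λ = 1240 / 10.20 = 121.6 nm.

121.6 nm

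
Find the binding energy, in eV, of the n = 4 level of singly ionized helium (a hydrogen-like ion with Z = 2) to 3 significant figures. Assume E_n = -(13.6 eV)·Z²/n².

3.40 eV

E_n = −13.6 Z²/n² = −54.40/n² eV for Z = 2.
E_4 = −54.40/16 = −3.40 eV, so ionization (to E = 0) requires 3.40 eV.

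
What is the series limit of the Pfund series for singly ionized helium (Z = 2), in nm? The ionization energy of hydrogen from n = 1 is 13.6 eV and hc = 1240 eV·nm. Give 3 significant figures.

570 nm

The Pfund series has lower level n_f = 5; the series limit corresponds to n_i → ∞.
ΔE_max = 13.6 × 4 / 5² = 2.176 eV.
λ_min = 1240 / 2.176 = 570 nm.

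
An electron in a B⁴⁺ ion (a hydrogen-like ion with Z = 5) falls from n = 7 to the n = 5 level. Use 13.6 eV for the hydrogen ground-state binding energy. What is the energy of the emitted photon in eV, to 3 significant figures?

6.66 eV

The Bohr energies scale as Z², so for Z = 5: E_n = −340.0/n² eV.
E_7 = −340.0/49 = −6.939 eV and E_5 = −340.0/25 = −13.60 eV.
The photon energy is |E_7 − E_5| = 6.66 eV.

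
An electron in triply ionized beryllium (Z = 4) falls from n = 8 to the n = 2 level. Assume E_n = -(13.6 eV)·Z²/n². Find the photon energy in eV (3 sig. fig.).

51.0 eV

The Bohr energies scale as Z², so for Z = 4: E_n = −217.6/n² eV.
E_8 = −217.6/64 = −3.400 eV and E_2 = −217.6/4 = −54.40 eV.
The photon energy is |E_8 − E_2| = 51.0 eV.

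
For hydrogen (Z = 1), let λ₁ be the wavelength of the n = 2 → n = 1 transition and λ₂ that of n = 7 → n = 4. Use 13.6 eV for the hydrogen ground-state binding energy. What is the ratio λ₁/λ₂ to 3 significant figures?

λ ∝ 1/ΔE ∝ 1/(1/n_f² − 1/n_i²), and the Z² and hc factors cancel in the ratio.
λ₁/λ₂ = (1/4² − 1/7²)/(1/1² − 1/2²) = 0.04209/0.7500 = 0.0561.

0.0561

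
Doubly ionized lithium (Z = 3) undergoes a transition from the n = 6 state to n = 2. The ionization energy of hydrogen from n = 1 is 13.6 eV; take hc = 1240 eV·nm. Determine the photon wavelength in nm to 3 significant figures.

45.6 nm

For Z = 3 the level energies scale as Z², so the effective Rydberg energy is 13.6 × 9 = 122.4 eV.
ΔE = 122.4 × (1/2² − 1/6²) = 122.4 × 0.2222 = 27.20 eV.
λ = hc/ΔE = 1240 / 27.20 = 45.6 nm.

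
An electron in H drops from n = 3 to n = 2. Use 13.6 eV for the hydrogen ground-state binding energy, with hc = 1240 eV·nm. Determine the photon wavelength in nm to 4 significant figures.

656.5 nm

ΔE = 13.60 × (1/2² − 1/3²) = 13.60 × 0.1389 = 1.889 eV.
λ = hc/ΔE = 1240 / 1.889 = 656.5 nm.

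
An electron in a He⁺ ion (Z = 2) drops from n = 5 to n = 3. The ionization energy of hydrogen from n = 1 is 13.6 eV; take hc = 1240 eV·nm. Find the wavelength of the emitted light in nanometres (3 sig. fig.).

321 nm

For Z = 2 the level energies scale as Z², so the effective Rydberg energy is 13.6 × 4 = 54.40 eV.
ΔE = 54.40 × (1/3² − 1/5²) = 54.40 × 0.07111 = 3.868 eV.
λ = hc/ΔE = 1240 / 3.868 = 321 nm.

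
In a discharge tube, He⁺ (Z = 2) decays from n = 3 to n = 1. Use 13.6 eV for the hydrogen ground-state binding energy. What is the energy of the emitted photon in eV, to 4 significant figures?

48.36 eV

The Bohr energies scale as Z², so for Z = 2: E_n = −54.40/n² eV.
E_3 = −54.40/9 = −6.044 eV and E_1 = −54.40/1 = −54.40 eV.
The photon energy is |E_3 − E_1| = 48.36 eV.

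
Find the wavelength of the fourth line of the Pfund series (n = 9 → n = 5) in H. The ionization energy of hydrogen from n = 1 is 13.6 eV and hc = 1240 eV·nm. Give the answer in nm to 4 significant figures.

The Pfund series terminates on n_f = 5; the fourth line has n_i = 5+4 = 9.
ΔE = 13.60 × (1/5² − 1/9²) = 0.3761 eV.
λ = 1240 / 0.3761 = 3297 nm.

3297 nm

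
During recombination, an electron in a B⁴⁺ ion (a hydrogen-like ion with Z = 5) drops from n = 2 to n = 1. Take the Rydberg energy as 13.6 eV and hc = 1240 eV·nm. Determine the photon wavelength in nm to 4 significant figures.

For Z = 5 the level energies scale as Z², so the effective Rydberg energy is 13.6 × 25 = 340.0 eV.
ΔE = 340.0 × (1/1² − 1/2²) = 340.0 × 0.7500 = 255.0 eV.
λ = hc/ΔE = 1240 / 255.0 = 4.863 nm.

4.863 nm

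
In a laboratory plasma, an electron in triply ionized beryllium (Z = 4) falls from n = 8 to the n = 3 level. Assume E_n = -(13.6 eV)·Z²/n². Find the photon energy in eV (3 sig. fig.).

The Bohr energies scale as Z², so for Z = 4: E_n = −217.6/n² eV.
E_8 = −217.6/64 = −3.400 eV and E_3 = −217.6/9 = −24.18 eV.
The photon energy is |E_8 − E_3| = 20.8 eV.

20.8 eV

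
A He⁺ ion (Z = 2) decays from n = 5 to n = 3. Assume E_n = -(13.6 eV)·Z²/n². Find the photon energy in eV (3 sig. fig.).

The Bohr energies scale as Z², so for Z = 2: E_n = −54.40/n² eV.
E_5 = −54.40/25 = −2.176 eV and E_3 = −54.40/9 = −6.044 eV.
The photon energy is |E_5 − E_3| = 3.87 eV.

3.87 eV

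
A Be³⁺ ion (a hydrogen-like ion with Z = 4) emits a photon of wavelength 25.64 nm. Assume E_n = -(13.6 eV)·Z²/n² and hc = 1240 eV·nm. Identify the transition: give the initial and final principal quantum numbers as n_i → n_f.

The photon energy is ΔE = hc/λ = 1240 / 25.64 = 48.36 eV.
With Z = 4, ΔE = 217.6 × (1/n_f² − 1/n_i²), so 1/n_f² − 1/n_i² = 0.2223.
Trying n_f = 2 gives 1/n_i² = 0.02775, i.e. n_i ≈ 6; this pair matches.

n_i = 6, n_f = 2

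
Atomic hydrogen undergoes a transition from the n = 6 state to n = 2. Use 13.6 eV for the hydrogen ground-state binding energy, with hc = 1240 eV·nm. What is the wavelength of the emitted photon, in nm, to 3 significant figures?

410 nm

ΔE = 13.60 × (1/2² − 1/6²) = 13.60 × 0.2222 = 3.022 eV.
λ = hc/ΔE = 1240 / 3.022 = 410 nm.
This line belongs to the Balmer series.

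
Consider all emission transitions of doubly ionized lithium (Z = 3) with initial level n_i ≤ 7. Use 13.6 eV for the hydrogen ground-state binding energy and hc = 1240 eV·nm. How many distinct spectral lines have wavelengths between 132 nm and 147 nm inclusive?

Enumerate all n_i → n_f pairs with 1 ≤ n_f < n_i ≤ 7 and compute λ = 1240 / [13.6·9·(1/n_f² − 1/n_i²)].
Lines falling in [132, 147] nm: 5→3 (142.5 nm).

1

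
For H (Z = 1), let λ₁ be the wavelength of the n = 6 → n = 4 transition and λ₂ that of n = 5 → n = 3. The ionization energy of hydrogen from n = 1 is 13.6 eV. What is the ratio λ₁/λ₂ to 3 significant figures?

λ ∝ 1/ΔE ∝ 1/(1/n_f² − 1/n_i²), and the Z² and hc factors cancel in the ratio.
λ₁/λ₂ = (1/3² − 1/5²)/(1/4² − 1/6²) = 0.07111/0.03472 = 2.05.

2.05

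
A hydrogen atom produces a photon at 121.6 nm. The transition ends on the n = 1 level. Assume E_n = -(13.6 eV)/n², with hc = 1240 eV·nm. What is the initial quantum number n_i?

n_i = 2

The photon energy is ΔE = hc/λ = 1240 / 121.6 = 10.20 eV.
With Z = 1, ΔE = 13.60 × (1/n_f² − 1/n_i²), so 1/n_f² − 1/n_i² = 0.7498.
With n_f = 1: 1/n_i² = 1/1 − 0.7498 = 0.2502, so n_i ≈ 2.00.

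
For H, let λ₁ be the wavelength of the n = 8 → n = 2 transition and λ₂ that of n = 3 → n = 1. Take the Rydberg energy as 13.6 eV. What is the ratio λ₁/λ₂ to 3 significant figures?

λ ∝ 1/ΔE ∝ 1/(1/n_f² − 1/n_i²), and the Z² and hc factors cancel in the ratio.
λ₁/λ₂ = (1/1² − 1/3²)/(1/2² − 1/8²) = 0.8889/0.2344 = 3.79.

3.79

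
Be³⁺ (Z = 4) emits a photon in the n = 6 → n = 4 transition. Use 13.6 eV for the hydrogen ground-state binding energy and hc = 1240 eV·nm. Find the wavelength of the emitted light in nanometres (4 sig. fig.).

164.1 nm

For Z = 4 the level energies scale as Z², so the effective Rydberg energy is 13.6 × 16 = 217.6 eV.
ΔE = 217.6 × (1/4² − 1/6²) = 217.6 × 0.03472 = 7.556 eV.
λ = hc/ΔE = 1240 / 7.556 = 164.1 nm.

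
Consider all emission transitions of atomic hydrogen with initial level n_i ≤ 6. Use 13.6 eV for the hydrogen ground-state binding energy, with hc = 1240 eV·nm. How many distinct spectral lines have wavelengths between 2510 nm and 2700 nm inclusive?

Enumerate all n_i → n_f pairs with 1 ≤ n_f < n_i ≤ 6 and compute λ = 1240 / [13.6·1·(1/n_f² − 1/n_i²)].
Lines falling in [2510, 2700] nm: 6→4 (2626 nm).

1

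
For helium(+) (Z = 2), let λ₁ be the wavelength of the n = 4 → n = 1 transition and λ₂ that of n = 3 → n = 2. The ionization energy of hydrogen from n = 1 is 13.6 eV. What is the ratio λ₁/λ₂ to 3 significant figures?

λ ∝ 1/ΔE ∝ 1/(1/n_f² − 1/n_i²), and the Z² and hc factors cancel in the ratio.
λ₁/λ₂ = (1/2² − 1/3²)/(1/1² − 1/4²) = 0.1389/0.9375 = 0.148.

0.148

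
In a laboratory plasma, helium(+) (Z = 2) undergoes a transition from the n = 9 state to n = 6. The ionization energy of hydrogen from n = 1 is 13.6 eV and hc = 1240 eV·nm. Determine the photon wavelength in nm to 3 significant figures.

For Z = 2 the level energies scale as Z², so the effective Rydberg energy is 13.6 × 4 = 54.40 eV.
ΔE = 54.40 × (1/6² − 1/9²) = 54.40 × 0.01543 = 0.8395 eV.
λ = hc/ΔE = 1240 / 0.8395 = 1480 nm.

1480 nm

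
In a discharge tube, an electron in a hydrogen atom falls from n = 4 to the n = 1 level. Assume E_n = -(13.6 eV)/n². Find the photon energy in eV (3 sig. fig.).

E_4 = −13.60/16 = −0.8500 eV and E_1 = −13.60/1 = −13.60 eV.
The photon energy is |E_4 − E_1| = 12.8 eV.

12.8 eV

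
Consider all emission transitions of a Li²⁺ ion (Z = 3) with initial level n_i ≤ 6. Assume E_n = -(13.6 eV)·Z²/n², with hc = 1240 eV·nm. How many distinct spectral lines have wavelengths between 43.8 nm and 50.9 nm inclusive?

Enumerate all n_i → n_f pairs with 1 ≤ n_f < n_i ≤ 6 and compute λ = 1240 / [13.6·9·(1/n_f² − 1/n_i²)].
Lines falling in [43.8, 50.9] nm: 6→2 (45.59 nm), 5→2 (48.24 nm).

2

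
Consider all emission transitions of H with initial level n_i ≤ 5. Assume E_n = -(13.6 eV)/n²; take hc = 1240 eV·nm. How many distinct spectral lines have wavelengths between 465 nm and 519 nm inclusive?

Enumerate all n_i → n_f pairs with 1 ≤ n_f < n_i ≤ 5 and compute λ = 1240 / [13.6·1·(1/n_f² − 1/n_i²)].
Lines falling in [465, 519] nm: 4→2 (486.3 nm).

1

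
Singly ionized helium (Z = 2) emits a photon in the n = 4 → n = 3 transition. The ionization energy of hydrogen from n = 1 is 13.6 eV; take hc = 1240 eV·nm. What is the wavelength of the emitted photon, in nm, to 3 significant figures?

For Z = 2 the level energies scale as Z², so the effective Rydberg energy is 13.6 × 4 = 54.40 eV.
ΔE = 54.40 × (1/3² − 1/4²) = 54.40 × 0.04861 = 2.644 eV.
λ = hc/ΔE = 1240 / 2.644 = 469 nm.

469 nm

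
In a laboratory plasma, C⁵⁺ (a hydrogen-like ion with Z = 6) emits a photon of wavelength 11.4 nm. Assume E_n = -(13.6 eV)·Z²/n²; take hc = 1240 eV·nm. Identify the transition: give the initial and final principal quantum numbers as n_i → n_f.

The photon energy is ΔE = hc/λ = 1240 / 11.4 = 108.8 eV.
With Z = 6, ΔE = 489.6 × (1/n_f² − 1/n_i²), so 1/n_f² − 1/n_i² = 0.2222.
Trying n_f = 2 gives 1/n_i² = 0.02784, i.e. n_i ≈ 6; this pair matches.

n_i = 6, n_f = 2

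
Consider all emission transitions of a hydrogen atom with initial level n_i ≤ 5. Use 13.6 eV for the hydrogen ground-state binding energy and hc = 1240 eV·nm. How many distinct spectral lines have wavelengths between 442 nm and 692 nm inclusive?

2

Enumerate all n_i → n_f pairs with 1 ≤ n_f < n_i ≤ 5 and compute λ = 1240 / [13.6·1·(1/n_f² − 1/n_i²)].
Lines falling in [442, 692] nm: 4→2 (486.3 nm), 3→2 (656.5 nm).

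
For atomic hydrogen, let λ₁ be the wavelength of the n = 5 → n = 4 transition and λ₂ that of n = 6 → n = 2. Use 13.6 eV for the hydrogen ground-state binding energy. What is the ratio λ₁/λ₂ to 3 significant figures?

λ ∝ 1/ΔE ∝ 1/(1/n_f² − 1/n_i²), and the Z² and hc factors cancel in the ratio.
λ₁/λ₂ = (1/2² − 1/6²)/(1/4² − 1/5²) = 0.2222/0.02250 = 9.88.

9.88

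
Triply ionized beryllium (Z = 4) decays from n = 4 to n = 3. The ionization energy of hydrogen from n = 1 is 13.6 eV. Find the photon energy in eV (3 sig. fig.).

10.6 eV

The Bohr energies scale as Z², so for Z = 4: E_n = −217.6/n² eV.
E_4 = −217.6/16 = −13.60 eV and E_3 = −217.6/9 = −24.18 eV.
The photon energy is |E_4 − E_3| = 10.6 eV.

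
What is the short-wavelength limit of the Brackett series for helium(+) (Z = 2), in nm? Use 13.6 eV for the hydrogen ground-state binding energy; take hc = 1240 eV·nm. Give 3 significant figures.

365 nm

The Brackett series has lower level n_f = 4; the series limit corresponds to n_i → ∞.
ΔE_max = 13.6 × 4 / 4² = 3.400 eV.
λ_min = 1240 / 3.400 = 365 nm.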